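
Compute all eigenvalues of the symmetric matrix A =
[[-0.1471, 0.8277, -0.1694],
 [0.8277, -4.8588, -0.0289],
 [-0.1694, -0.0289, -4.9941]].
sigma(A) ≈ {-5, 0} (-5 with multiplicity 2)

A is real symmetric, so its spectrum consists of real eigenvalues. Expanding the characteristic polynomial of the displayed matrix gives
  det(λ I - A) = p(λ) = λ^3 + (10)λ^2 + (25)λ + (0).
Solving p(λ) = 0 yields eigenvalues ≈ -5, -5, 0. (A is shown rounded to 4 decimals, so these recover the underlying integer eigenvalues to within that precision.)
Verification: the trace of A = -10 equals the sum of eigenvalues -10, and det(A) ≈ -0.0004 matches the eigenvalue product 0.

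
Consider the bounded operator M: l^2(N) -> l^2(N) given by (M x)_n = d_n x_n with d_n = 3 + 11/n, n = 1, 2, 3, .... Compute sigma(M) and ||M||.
sigma(M) = {3 + 11/n : n ≥ 1} ∪ {3}; ||M|| = 14

A bounded diagonal operator on l^2 with diagonal entries d_n has spectrum equal to the closure of {d_n : n ≥ 1}: every d_n is an eigenvalue (with eigenvector e_n), so {d_n} ⊂ sigma(M); the spectrum is closed, so its closure is too; and for lambda not in the closure, (M - lambda I) has bounded inverse (the diagonal entries 1/(d_n - lambda) are bounded). For our sequence d_n = 3 + 11/n, n = 1, 2, 3, ...:
  - {d_n} = {3 + 11/n : n ≥ 1}; the only limit point is 3
  - closure = {3 + 11/n : n ≥ 1} ∪ {3}
For the norm: a diagonal operator has ||M|| = sup_n |d_n|. Here d_n = 3 + 11/n is positive and decreasing, so sup_n |d_n| = d_1 = 3 + 11 = 14. So ||M|| = 14.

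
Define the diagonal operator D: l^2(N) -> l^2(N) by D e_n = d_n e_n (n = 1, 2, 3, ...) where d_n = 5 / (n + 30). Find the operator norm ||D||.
||D|| = 5/31 (attained at n = 1)

For D diagonal, ||D|| = sup_n |d_n| = sup_n 5/(n + 30). This is positive and strictly decreasing in n, so the supremum is attained at n = 1: d_1 = 5/(1 + 30) = 5/31. Hence ||D|| = 5/31.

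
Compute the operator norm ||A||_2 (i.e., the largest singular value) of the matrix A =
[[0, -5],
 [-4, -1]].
||A||_2 = sqrt((42 + sqrt(164))/2) ≈ 5.2348 (= sqrt(largest eigenvalue of A^T A))

||A||_2 = sigma_max(A) = sqrt(lambda_max(A^T A)). Form the symmetric matrix M = A^T A =
[[16, 4],
 [4, 26]].
Its characteristic polynomial (trace, determinant of M give the coefficients) is
  p(λ) = det(λ I - M) = λ^2 - 42λ + 400.
For λ^2 - 42λ + 400 the discriminant is 164. It is nonnegative but not a perfect square, so the roots are real and irrational: λ = (42 ± sqrt(164))/2 ≈ 27.4031, 14.5969.
So the eigenvalues of A^T A are ≈ 14.5969, 27.4031 (all ≥ 0, as they must be for A^T A). The largest is λ_max = (42 + sqrt(164))/2 ≈ 27.4031, hence ||A||_2 = sqrt(λ_max) = sqrt((42 + sqrt(164))/2) ≈ 5.2348.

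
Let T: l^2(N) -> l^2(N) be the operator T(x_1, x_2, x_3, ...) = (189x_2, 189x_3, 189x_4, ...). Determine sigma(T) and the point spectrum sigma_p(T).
sigma(T) = closed disk {z in C : |z| ≤ 189}; sigma_p(T) = open disk {z in C : |z| < 189}

Note T = 189·V where V is the unit left shift (V x)_k = x_{k+1}; so sigma(T) = 189·sigma(V) and ||T|| = 189||V||. ||T x||^2 = 35721sum_{k≥2} |x_k|^2 ≤ 35721||x||^2, with equality on {x : x_1 = 0}, so ||T|| = 189. For any lambda with |lambda| < 189, set r = lambda/189 (|r| < 1); the vector x = (1, r, r^2, ...) is in l^2 and satisfies T x = 189(r, r^2, ...) = lambda x, so lambda is an eigenvalue. On the boundary |lambda| = 189 the geometric series diverges, so no l^2 eigenvector exists, but these lambda lie in the approximate point spectrum. Hence sigma(T) is the closed disk of radius 189 and sigma_p(T) is the open disk.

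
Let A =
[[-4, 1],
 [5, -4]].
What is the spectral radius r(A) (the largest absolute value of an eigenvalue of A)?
r(A) = (8 + sqrt(20))/2 ≈ 6.2361

The eigenvalues of A are the roots of its characteristic polynomial. With M = A (coefficients from the trace and determinant):
  p(λ) = det(λ I - M) = λ^2 + 8λ + 11.
For λ^2 + 8λ + 11 the discriminant is 20. It is nonnegative but not a perfect square, so the roots are real and irrational: λ = (-8 ± sqrt(20))/2 ≈ -1.7639, -6.2361.
Thus the eigenvalues (to 4 decimals) are -1.7639 (modulus 1.7639); -6.2361 (modulus 6.2361). The spectral radius is the largest modulus: r(A) = (8 + sqrt(20))/2 ≈ 6.2361. (Cross-check: r(A) ≤ ||A||_2 ≈ 7.4721; equality holds whenever A is normal, though it can also hold for some non-normal A.)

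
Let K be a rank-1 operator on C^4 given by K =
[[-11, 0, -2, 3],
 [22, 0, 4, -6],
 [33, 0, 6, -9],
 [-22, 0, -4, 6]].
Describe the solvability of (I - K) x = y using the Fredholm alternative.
(I - K) is singular (det(I - K) = 0, i.e. 1 ∈ sigma(K)). (I - K) x = y is solvable iff y ⊥ ker((I - K)^*) = span{(-11, 0, -2, 3)}, i.e. iff -11y_1 - 2y_3 + 3y_4 = 0. When solvable, the solutions are x = y + c·(1, -2, -3, 2), c arbitrary (ker(I - K) = span{(1, -2, -3, 2)}, dimension 1).

K has rank 1, so it is an outer product K = u v^T: every row of K is a multiple of one row vector. Reading off the entries, u = (1, -2, -3, 2) and v = (-11, 0, -2, 3) (row i of K equals u_i·v^T). A rank-one matrix u v^T satisfies K u = u (v·u) and kills the (3)-dimensional subspace v^⊥, so its characteristic polynomial is lambda^3 (lambda - v·u) with v·u = tr K = 1. Hence the eigenvalues of I - K are 1 (multiplicity 3) and 1 - (1) = 0, so det(I - K) = 0. (Direct check: I - K =
[[12, 0, 2, -3],
 [-22, 1, -4, 6],
 [-33, 0, -5, 9],
 [22, 0, 4, -5]]
has determinant 0.) So 1 is an eigenvalue of K and (I - K) is not invertible. The finite-dimensional Fredholm alternative says: either (I - K) is invertible, or ker(I - K) ≠ {0} and then range(I - K) = ker((I - K)^*)^⊥, with dim ker(I - K) = dim ker((I - K)^*). We are in the second case, so we need both kernels. Kernel of I - K: (I - K) u = u - u (v·u) = u - u = 0, so ker(I - K) = span{u} = span{(1, -2, -3, 2)} (it is exactly 1-dimensional because rank(I - K) = 3). Kernel of the adjoint: K is real, so (I - K)^* = I - K^T = I - v u^T, and (I - v u^T) v = v - v (u·v) = 0; hence ker((I - K)^*) = span{v} = span{(-11, 0, -2, 3)}. Therefore (I - K) x = y is solvable iff <y, v> = 0, i.e. iff -11y_1 - 2y_3 + 3y_4 = 0. When this holds, K y = u (v·y) = 0, so (I - K) y = y and x = y is a particular solution; the full solution set is the line x = y + c·u = y + c·(1, -2, -3, 2), c ∈ C.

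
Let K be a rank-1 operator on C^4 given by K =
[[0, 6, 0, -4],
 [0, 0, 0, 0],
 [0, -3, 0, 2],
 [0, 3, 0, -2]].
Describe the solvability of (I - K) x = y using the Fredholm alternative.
(I - K) is invertible (det(I - K) = 3 ≠ 0), so for every y in C^4 the equation (I - K) x = y has a unique solution.

K has rank 1, so it is an outer product K = u v^T: every row of K is a multiple of one row vector. Reading off the entries, u = (-2, 0, 1, -1) and v = (0, -3, 0, 2) (row i of K equals u_i·v^T). A rank-one matrix u v^T satisfies K u = u (v·u) and kills the (3)-dimensional subspace v^⊥, so its characteristic polynomial is lambda^3 (lambda - v·u) with v·u = tr K = -2. Hence the eigenvalues of I - K are 1 (multiplicity 3) and 1 - (-2) = 3, so det(I - K) = 3. (Direct check: I - K =
[[1, -6, 0, 4],
 [0, 1, 0, 0],
 [0, 3, 1, -2],
 [0, -3, 0, 3]]
has determinant 3.) The finite-dimensional Fredholm alternative says: either (I - K) is invertible, or ker(I - K) ≠ {0} and then range(I - K) = ker((I - K)^*)^⊥, with dim ker(I - K) = dim ker((I - K)^*). Since det(I - K) ≠ 0, 1 is not an eigenvalue of K and ker(I - K) = {0}, so we are in the first case: for every y there is a unique x = (I - K)^(-1) y. Explicitly, by the Sherman–Morrison formula, (I - u v^T)^(-1) = I + u v^T/(1 - v·u), i.e. (I - K)^(-1) = I + K/(3).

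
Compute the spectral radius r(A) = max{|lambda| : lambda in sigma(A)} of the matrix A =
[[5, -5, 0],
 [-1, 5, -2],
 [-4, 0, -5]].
r(A) ≈ 6.1945

The eigenvalues of A are the roots of its characteristic polynomial. With M = A (coefficients from the trace, the sum of principal 2x2 minors, and det A):
  p(λ) = det(λ I - M) = λ^3 - 5λ^2 - 30λ + 140.
No integer candidate from the rational root theorem (±divisors of 140) is a root, so the roots are irrational. The cubic discriminant is Δ = 49300 > 0, so there are three distinct real roots. p(-6) = -76 and p(-5) = 40 have opposite signs, so a root lies in (-6, -5); Newton's method refines it to λ ≈ -5.3886. p(4) = 4 and p(5) = -10 have opposite signs, so a root lies in (4, 5); Newton's method refines it to λ ≈ 4.1941. p(6) = -4 and p(7) = 28 have opposite signs, so a root lies in (6, 7); Newton's method refines it to λ ≈ 6.1945. Check (Vieta): the three roots sum to 5, matching tr M = 5.
Thus the eigenvalues (to 4 decimals) are -5.3886 (modulus 5.3886); 4.1941 (modulus 4.1941); 6.1945 (modulus 6.1945). The spectral radius is the largest modulus: r(A) ≈ 6.1945. (Cross-check: r(A) ≤ ||A||_2 ≈ 9.2264; equality holds whenever A is normal, though it can also hold for some non-normal A.)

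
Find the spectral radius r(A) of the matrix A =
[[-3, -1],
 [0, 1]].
r(A) = 3

The eigenvalues of A are the roots of its characteristic polynomial. With M = A (coefficients from the trace and determinant):
  p(λ) = det(λ I - M) = λ^2 + 2λ - 3.
For λ^2 + 2λ - 3 the discriminant is 16. It is a perfect square (4^2), so the roots are rational: λ = (-2 ± 4)/2 = 1, -3.
Thus the eigenvalues (to 4 decimals) are 1 (modulus 1); -3 (modulus 3). The spectral radius is the largest modulus: r(A) = 3. (Cross-check: r(A) ≤ ||A||_2 ≈ 3.1796; equality holds whenever A is normal, though it can also hold for some non-normal A.)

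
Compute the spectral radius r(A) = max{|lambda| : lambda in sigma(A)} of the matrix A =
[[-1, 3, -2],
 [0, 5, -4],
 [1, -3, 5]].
r(A) = (10 + sqrt(40))/2 ≈ 8.1623

The eigenvalues of A are the roots of its characteristic polynomial. With M = A (coefficients from the trace, the sum of principal 2x2 minors, and det A):
  p(λ) = det(λ I - M) = λ^3 - 9λ^2 + 5λ + 15.
By the rational root theorem any rational root is an integer divisor of 15. Testing λ = -1: p(-1) = -1 - 9 - 5 + 15 = 0, so λ = -1 is a root. Dividing out (λ + 1) leaves p(λ) = (λ + 1)(λ^2 - 10λ + 15). For λ^2 - 10λ + 15 the discriminant is 40. It is nonnegative but not a perfect square, so the roots are real and irrational: λ = (10 ± sqrt(40))/2 ≈ 8.1623, 1.8377.
Thus the eigenvalues (to 4 decimals) are 8.1623 (modulus 8.1623); 1.8377 (modulus 1.8377); -1 (modulus 1). The spectral radius is the largest modulus: r(A) = (10 + sqrt(40))/2 ≈ 8.1623. (Cross-check: r(A) ≤ ||A||_2 ≈ 9.2747; equality holds whenever A is normal, though it can also hold for some non-normal A.)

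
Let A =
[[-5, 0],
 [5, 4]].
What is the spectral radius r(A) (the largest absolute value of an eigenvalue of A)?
r(A) = 5

The eigenvalues of A are the roots of its characteristic polynomial. With M = A (coefficients from the trace and determinant):
  p(λ) = det(λ I - M) = λ^2 + λ - 20.
For λ^2 + λ - 20 the discriminant is 81. It is a perfect square (9^2), so the roots are rational: λ = (-1 ± 9)/2 = 4, -5.
Thus the eigenvalues (to 4 decimals) are 4 (modulus 4); -5 (modulus 5). The spectral radius is the largest modulus: r(A) = 5. (Cross-check: r(A) ≤ ||A||_2 ≈ 7.6973; equality holds whenever A is normal, though it can also hold for some non-normal A.)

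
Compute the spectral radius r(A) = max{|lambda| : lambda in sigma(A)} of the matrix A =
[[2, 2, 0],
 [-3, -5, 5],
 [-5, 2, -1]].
r(A) ≈ 6.9495

The eigenvalues of A are the roots of its characteristic polynomial. With M = A (coefficients from the trace, the sum of principal 2x2 minors, and det A):
  p(λ) = det(λ I - M) = λ^3 + 4λ^2 - 11λ + 66.
No integer candidate from the rational root theorem (±divisors of 66) is a root, so the roots are irrational. The cubic discriminant is Δ = -179520 < 0, so there is one real root and a complex-conjugate pair. p(-7) = -4 and p(-6) = 60 have opposite signs, so a root lies in (-7, -6); Newton's method refines it to λ ≈ -6.9495. Dividing out (λ - (-6.9495)) leaves approximately λ^2 - 2.9495λ + 9.4971. For λ^2 - 2.9495λ + 9.4971 the discriminant is -29.2893. It is negative, so the remaining roots are the complex-conjugate pair λ ≈ 1.4747 ± 2.706i. Their product equals the constant term, so |λ|^2 ≈ 9.4971 and |λ| ≈ 3.0817.
Thus the eigenvalues (to 4 decimals) are -6.9495 (modulus 6.9495); 1.4747 ± 2.706i (modulus 3.0817). The spectral radius is the largest modulus: r(A) ≈ 6.9495. (Cross-check: r(A) ≤ ||A||_2 ≈ 7.9804; equality holds whenever A is normal, though it can also hold for some non-normal A.)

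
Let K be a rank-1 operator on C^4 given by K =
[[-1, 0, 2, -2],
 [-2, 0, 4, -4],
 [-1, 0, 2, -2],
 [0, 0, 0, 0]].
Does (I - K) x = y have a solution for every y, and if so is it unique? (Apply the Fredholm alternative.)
(I - K) is singular (det(I - K) = 0, i.e. 1 ∈ sigma(K)). (I - K) x = y is solvable iff y ⊥ ker((I - K)^*) = span{(-1, 0, 2, -2)}, i.e. iff -y_1 + 2y_3 - 2y_4 = 0. When solvable, the solutions are x = y + c·(1, 2, 1, 0), c arbitrary (ker(I - K) = span{(1, 2, 1, 0)}, dimension 1).

K has rank 1, so it is an outer product K = u v^T: every row of K is a multiple of one row vector. Reading off the entries, u = (1, 2, 1, 0) and v = (-1, 0, 2, -2) (row i of K equals u_i·v^T). A rank-one matrix u v^T satisfies K u = u (v·u) and kills the (3)-dimensional subspace v^⊥, so its characteristic polynomial is lambda^3 (lambda - v·u) with v·u = tr K = 1. Hence the eigenvalues of I - K are 1 (multiplicity 3) and 1 - (1) = 0, so det(I - K) = 0. (Direct check: I - K =
[[2, 0, -2, 2],
 [2, 1, -4, 4],
 [1, 0, -1, 2],
 [0, 0, 0, 1]]
has determinant 0.) So 1 is an eigenvalue of K and (I - K) is not invertible. The finite-dimensional Fredholm alternative says: either (I - K) is invertible, or ker(I - K) ≠ {0} and then range(I - K) = ker((I - K)^*)^⊥, with dim ker(I - K) = dim ker((I - K)^*). We are in the second case, so we need both kernels. Kernel of I - K: (I - K) u = u - u (v·u) = u - u = 0, so ker(I - K) = span{u} = span{(1, 2, 1, 0)} (it is exactly 1-dimensional because rank(I - K) = 3). Kernel of the adjoint: K is real, so (I - K)^* = I - K^T = I - v u^T, and (I - v u^T) v = v - v (u·v) = 0; hence ker((I - K)^*) = span{v} = span{(-1, 0, 2, -2)}. Therefore (I - K) x = y is solvable iff <y, v> = 0, i.e. iff -y_1 + 2y_3 - 2y_4 = 0. When this holds, K y = u (v·y) = 0, so (I - K) y = y and x = y is a particular solution; the full solution set is the line x = y + c·u = y + c·(1, 2, 1, 0), c ∈ C.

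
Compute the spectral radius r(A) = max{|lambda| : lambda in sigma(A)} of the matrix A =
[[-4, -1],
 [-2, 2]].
r(A) = (2 + sqrt(44))/2 ≈ 4.3166

The eigenvalues of A are the roots of its characteristic polynomial. With M = A (coefficients from the trace and determinant):
  p(λ) = det(λ I - M) = λ^2 + 2λ - 10.
For λ^2 + 2λ - 10 the discriminant is 44. It is nonnegative but not a perfect square, so the roots are real and irrational: λ = (-2 ± sqrt(44))/2 ≈ 2.3166, -4.3166.
Thus the eigenvalues (to 4 decimals) are 2.3166 (modulus 2.3166); -4.3166 (modulus 4.3166). The spectral radius is the largest modulus: r(A) = (2 + sqrt(44))/2 ≈ 4.3166. (Cross-check: r(A) ≤ ||A||_2 ≈ 4.4721; equality holds whenever A is normal, though it can also hold for some non-normal A.)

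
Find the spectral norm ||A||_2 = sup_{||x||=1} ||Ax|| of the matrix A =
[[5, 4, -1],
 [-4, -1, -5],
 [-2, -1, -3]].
||A||_2 ≈ 8.4796 (= sqrt(largest eigenvalue of A^T A))

||A||_2 = sigma_max(A) = sqrt(lambda_max(A^T A)). Form the symmetric matrix M = A^T A =
[[45, 26, 21],
 [26, 18, 4],
 [21, 4, 35]].
Its characteristic polynomial (trace, sum of principal 2x2 minors, determinant of M give the coefficients) is
  p(λ) = det(λ I - M) = λ^3 - 98λ^2 + 1882λ - 400.
No integer candidate from the rational root theorem (±divisors of 400) is a root, so the roots are irrational. The cubic discriminant is Δ = 7170746224 > 0, so there are three distinct real roots. p(0) = -400 and p(1) = 1385 have opposite signs, so a root lies in (0, 1); Newton's method refines it to λ ≈ 0.2149. p(25) = 1025 and p(26) = -140 have opposite signs, so a root lies in (25, 26); Newton's method refines it to λ ≈ 25.8817. p(71) = -2885 and p(72) = 320 have opposite signs, so a root lies in (71, 72); Newton's method refines it to λ ≈ 71.9033. Check (Vieta): the three roots sum to 98, matching tr M = 98.
So the eigenvalues of A^T A are ≈ 0.2149, 25.8817, 71.9033 (all ≥ 0, as they must be for A^T A). The largest is λ_max ≈ 71.9033, hence ||A||_2 = sqrt(λ_max) ≈ 8.4796.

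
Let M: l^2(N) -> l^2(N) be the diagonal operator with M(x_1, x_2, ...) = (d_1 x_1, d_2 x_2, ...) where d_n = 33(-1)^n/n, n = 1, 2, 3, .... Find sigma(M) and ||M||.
sigma(M) = {33(-1)^n/n : n ≥ 1} ∪ {0}; ||M|| = 33

A bounded diagonal operator on l^2 with diagonal entries d_n has spectrum equal to the closure of {d_n : n ≥ 1}: every d_n is an eigenvalue (with eigenvector e_n), so {d_n} ⊂ sigma(M); the spectrum is closed, so its closure is too; and for lambda not in the closure, (M - lambda I) has bounded inverse (the diagonal entries 1/(d_n - lambda) are bounded). For our sequence d_n = 33(-1)^n/n, n = 1, 2, 3, ...:
  - {d_n} = {33(-1)^n/n : n ≥ 1}; the only limit point is 0
  - closure = {33(-1)^n/n : n ≥ 1} ∪ {0}
For the norm: a diagonal operator has ||M|| = sup_n |d_n|. Here |d_n| = 33/n is decreasing, so sup_n |d_n| = |d_1| = 33. So ||M|| = 33.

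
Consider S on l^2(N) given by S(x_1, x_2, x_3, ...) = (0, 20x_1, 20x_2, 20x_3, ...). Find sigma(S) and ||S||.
sigma(S) = closed disk {z in C : |z| ≤ 20}; ||S|| = 20

Note S = 20·U where U is the unit right shift (U x)_k = x_{k-1} (with x_0 := 0); so ||S|| = 20||U|| and sigma(S) = 20·sigma(U). ||S x||^2 = sum_{k≥1} |20x_k|^2 = 400||x||^2, so ||S|| = 20 and sigma(S) ⊂ {|z| ≤ 20}. For any |lambda| < 20, the equation (S - lambda I) x = 0 forces x_1 = 0, then 20x_k = lambda x_{k+1} ⇒ x = 0, so S has no eigenvalues. But (S - lambda I) is not surjective for |lambda| < 20: solving (S - lambda I) x = e_1 would require x_n proportional to (lambda/20)^(-n), which is not in l^2. So every |lambda| < 20 lies in the residual spectrum. The boundary |lambda| = 20 is in the approximate point spectrum (the spectrum is closed). Hence sigma(S) is the closed disk of radius 20.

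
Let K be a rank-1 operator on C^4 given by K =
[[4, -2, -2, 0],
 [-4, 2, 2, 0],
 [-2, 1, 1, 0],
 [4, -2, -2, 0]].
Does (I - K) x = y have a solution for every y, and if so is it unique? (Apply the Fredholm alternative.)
(I - K) is invertible (det(I - K) = -6 ≠ 0), so for every y in C^4 the equation (I - K) x = y has a unique solution.

K has rank 1, so it is an outer product K = u v^T: every row of K is a multiple of one row vector. Reading off the entries, u = (2, -2, -1, 2) and v = (2, -1, -1, 0) (row i of K equals u_i·v^T). A rank-one matrix u v^T satisfies K u = u (v·u) and kills the (3)-dimensional subspace v^⊥, so its characteristic polynomial is lambda^3 (lambda - v·u) with v·u = tr K = 7. Hence the eigenvalues of I - K are 1 (multiplicity 3) and 1 - (7) = -6, so det(I - K) = -6. (Direct check: I - K =
[[-3, 2, 2, 0],
 [4, -1, -2, 0],
 [2, -1, 0, 0],
 [-4, 2, 2, 1]]
has determinant -6.) The finite-dimensional Fredholm alternative says: either (I - K) is invertible, or ker(I - K) ≠ {0} and then range(I - K) = ker((I - K)^*)^⊥, with dim ker(I - K) = dim ker((I - K)^*). Since det(I - K) ≠ 0, 1 is not an eigenvalue of K and ker(I - K) = {0}, so we are in the first case: for every y there is a unique x = (I - K)^(-1) y. Explicitly, by the Sherman–Morrison formula, (I - u v^T)^(-1) = I + u v^T/(1 - v·u), i.e. (I - K)^(-1) = I + K/(-6).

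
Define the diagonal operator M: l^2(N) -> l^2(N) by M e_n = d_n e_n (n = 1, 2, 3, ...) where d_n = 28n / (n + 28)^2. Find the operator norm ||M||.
||M|| = 1/4 (attained at n = 28)

For M diagonal, ||M|| = sup_n |d_n|. Treat f(x) = 28x / (x + 28)^2 for real x > 0. By the quotient rule, f'(x) = 28(28 - x)/(x + 28)^3, which is positive for x < 28 and negative for x > 28. So f has a unique maximum at x = 28, and since 28 is a positive integer, the supremum over n ≥ 1 is attained at n = 28: d_28 = 28·28/(28 + 28)^2 = 28·28/3136 = 1/4. Hence ||M|| = 1/4.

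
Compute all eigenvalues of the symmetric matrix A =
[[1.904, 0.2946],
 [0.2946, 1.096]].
sigma(A) ≈ {1, 2}

A is real symmetric, so its spectrum consists of real eigenvalues. Expanding the characteristic polynomial of the displayed matrix gives
  det(λ I - A) = p(λ) = λ^2 + (-3)λ + (2).
Solving p(λ) = 0 yields eigenvalues ≈ 1, 2. (A is shown rounded to 4 decimals, so these recover the underlying integer eigenvalues to within that precision.)
Verification: the trace of A = 3 equals the sum of eigenvalues 3, and det(A) ≈ 2.0000 matches the eigenvalue product 2.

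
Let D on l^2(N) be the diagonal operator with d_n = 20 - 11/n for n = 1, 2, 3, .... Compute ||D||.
||D|| = 20

For a diagonal operator on l^2 with entries d_n, ||D|| = sup_n |d_n|. Here d_1 = 9, d_2 = 29/2, ..., and d_n = 20 - 11/n increases monotonically toward 20. All terms lie in [9, 20), so |d_n| = d_n and the supremum is the limit 20, which is not attained by any individual d_n. Hence ||D|| = 20.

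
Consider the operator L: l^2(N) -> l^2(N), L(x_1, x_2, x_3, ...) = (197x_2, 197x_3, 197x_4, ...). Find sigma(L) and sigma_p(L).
sigma(L) = closed disk {z in C : |z| ≤ 197}; sigma_p(L) = open disk {z in C : |z| < 197}

Note L = 197·V where V is the unit left shift (V x)_k = x_{k+1}; so sigma(L) = 197·sigma(V) and ||L|| = 197||V||. ||L x||^2 = 38809sum_{k≥2} |x_k|^2 ≤ 38809||x||^2, with equality on {x : x_1 = 0}, so ||L|| = 197. For any lambda with |lambda| < 197, set r = lambda/197 (|r| < 1); the vector x = (1, r, r^2, ...) is in l^2 and satisfies L x = 197(r, r^2, ...) = lambda x, so lambda is an eigenvalue. On the boundary |lambda| = 197 the geometric series diverges, so no l^2 eigenvector exists, but these lambda lie in the approximate point spectrum. Hence sigma(L) is the closed disk of radius 197 and sigma_p(L) is the open disk.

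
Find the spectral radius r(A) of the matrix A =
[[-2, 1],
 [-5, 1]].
r(A) = sqrt(3) ≈ 1.7321

The eigenvalues of A are the roots of its characteristic polynomial. With M = A (coefficients from the trace and determinant):
  p(λ) = det(λ I - M) = λ^2 + λ + 3.
For λ^2 + λ + 3 the discriminant is -11. It is negative, so the roots are the complex-conjugate pair λ = -1/2 ± (sqrt(11)/2) i ≈ -0.5 ± 1.6583i. For a conjugate pair the product of the roots equals the constant term, so |λ|^2 = 3 and |λ| = sqrt(3) ≈ 1.7321.
Thus the eigenvalues (to 4 decimals) are -0.5 ± 1.6583i (modulus 1.7321). The spectral radius is the largest modulus: r(A) = sqrt(3) ≈ 1.7321. (Cross-check: r(A) ≤ ||A||_2 ≈ 5.5414; equality holds whenever A is normal, though it can also hold for some non-normal A.)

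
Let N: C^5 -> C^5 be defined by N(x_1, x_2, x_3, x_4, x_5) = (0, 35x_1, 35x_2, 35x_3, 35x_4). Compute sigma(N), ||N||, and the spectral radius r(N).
sigma(N) = {0}; ||N|| = 35; r(N) = 0. (N is nilpotent with N^5 = 0.)

On C^5, N is a strictly lower-triangular matrix with 35 on the subdiagonal and zeros elsewhere, so its characteristic polynomial is lambda^5 and every eigenvalue is 0: sigma(N) = {0}. For the operator norm, N e_i = 35e_{i+1} for i = 1, ..., 4 and N e_5 = 0, so the singular values of N are 35 (with multiplicity 4) and 0; hence ||N|| = 35. The spectral radius r(N) = max|lambda| = 0. Note ||N|| > r(N) — characteristic of non-normal nilpotent operators. Indeed N^5 = 0.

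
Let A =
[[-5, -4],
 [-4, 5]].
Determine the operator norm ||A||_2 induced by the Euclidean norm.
||A||_2 = sqrt(41) ≈ 6.4031 (= sqrt(largest eigenvalue of A^T A))

||A||_2 = sigma_max(A) = sqrt(lambda_max(A^T A)). Form the symmetric matrix M = A^T A =
[[41, 0],
 [0, 41]].
Its characteristic polynomial (trace, determinant of M give the coefficients) is
  p(λ) = det(λ I - M) = λ^2 - 82λ + 1681.
For λ^2 - 82λ + 1681 the discriminant is 0. It is a perfect square (0^2), so the roots are rational: λ = (82 ± 0)/2 = 41, 41.
So the eigenvalues of A^T A are ≈ 41, 41 (all ≥ 0, as they must be for A^T A). The largest is λ_max = 41, hence ||A||_2 = sqrt(λ_max) = sqrt(41) ≈ 6.4031.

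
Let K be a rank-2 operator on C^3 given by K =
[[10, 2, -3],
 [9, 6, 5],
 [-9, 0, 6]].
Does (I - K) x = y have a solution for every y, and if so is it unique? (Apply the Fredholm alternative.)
(I - K) is invertible (det(I - K) = 90 ≠ 0), so for every y in C^3 the equation (I - K) x = y has a unique solution.

K has rank 2 and factors as K = U V^T = u1 v1^T + u2 v2^T with u1 = (-1, -3, 0), v1 = (-1, -2, -3), u2 = (-3, -2, 3), v2 = (-3, 0, 2) (multiplying out reproduces the displayed K). The nonzero eigenvalues of U V^T coincide with those of the 2 x 2 matrix G = V^T U = [[v1·u1, v1·u2], [v2·u1, v2·u2]] = [[7, -2], [3, 15]], and by the Sylvester determinant identity det(I_3 - U V^T) = det(I_2 - V^T U) = det([[-6, 2], [-3, -14]]) = (-6)(-14) - (2)(-3) = 90. (Direct check: I - K =
[[-9, -2, 3],
 [-9, -5, -5],
 [9, 0, -5]]
has determinant 90.) The finite-dimensional Fredholm alternative says: either (I - K) is invertible, or ker(I - K) ≠ {0} and then range(I - K) = ker((I - K)^*)^⊥, with dim ker(I - K) = dim ker((I - K)^*). Since det(I - K) ≠ 0, 1 is not an eigenvalue of K and ker(I - K) = {0}, so we are in the first case: for every y there is a unique x = (I - K)^(-1) y. (Explicitly, by the Woodbury identity, (I - U V^T)^(-1) = I + U (I_2 - G)^(-1) V^T.)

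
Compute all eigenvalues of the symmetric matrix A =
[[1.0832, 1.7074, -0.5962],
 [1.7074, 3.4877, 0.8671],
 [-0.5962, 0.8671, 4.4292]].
sigma(A) ≈ {0, 4, 5}

A is real symmetric, so its spectrum consists of real eigenvalues. Expanding the characteristic polynomial of the displayed matrix gives
  det(λ I - A) = p(λ) = λ^3 + (-9)λ^2 + (20)λ + (-0.0014).
Solving p(λ) = 0 yields eigenvalues ≈ 0, 4, 5. (A is shown rounded to 4 decimals, so these recover the underlying integer eigenvalues to within that precision.)
Verification: the trace of A = 9 equals the sum of eigenvalues 9, and det(A) ≈ 0.0014 matches the eigenvalue product 0.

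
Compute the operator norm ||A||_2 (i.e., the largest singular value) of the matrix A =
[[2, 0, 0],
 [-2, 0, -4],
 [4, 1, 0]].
||A||_2 ≈ 5.4181 (= sqrt(largest eigenvalue of A^T A))

||A||_2 = sigma_max(A) = sqrt(lambda_max(A^T A)). Form the symmetric matrix M = A^T A =
[[24, 4, 8],
 [4, 1, 0],
 [8, 0, 16]].
Its characteristic polynomial (trace, sum of principal 2x2 minors, determinant of M give the coefficients) is
  p(λ) = det(λ I - M) = λ^3 - 41λ^2 + 344λ - 64.
No integer candidate from the rational root theorem (±divisors of 64) is a root, so the roots are irrational. The cubic discriminant is Δ = 34585920 > 0, so there are three distinct real roots. p(0) = -64 and p(1) = 240 have opposite signs, so a root lies in (0, 1); Newton's method refines it to λ ≈ 0.1903. p(11) = 90 and p(12) = -112 have opposite signs, so a root lies in (11, 12); Newton's method refines it to λ ≈ 11.4536. p(29) = -180 and p(30) = 356 have opposite signs, so a root lies in (29, 30); Newton's method refines it to λ ≈ 29.3561. Check (Vieta): the three roots sum to 41, matching tr M = 41.
So the eigenvalues of A^T A are ≈ 0.1903, 11.4536, 29.3561 (all ≥ 0, as they must be for A^T A). The largest is λ_max ≈ 29.3561, hence ||A||_2 = sqrt(λ_max) ≈ 5.4181.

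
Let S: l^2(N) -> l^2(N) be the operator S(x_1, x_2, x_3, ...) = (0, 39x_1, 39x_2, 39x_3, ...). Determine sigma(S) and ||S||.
sigma(S) = closed disk {z in C : |z| ≤ 39}; ||S|| = 39

Note S = 39·U where U is the unit right shift (U x)_k = x_{k-1} (with x_0 := 0); so ||S|| = 39||U|| and sigma(S) = 39·sigma(U). ||S x||^2 = sum_{k≥1} |39x_k|^2 = 1521||x||^2, so ||S|| = 39 and sigma(S) ⊂ {|z| ≤ 39}. For any |lambda| < 39, the equation (S - lambda I) x = 0 forces x_1 = 0, then 39x_k = lambda x_{k+1} ⇒ x = 0, so S has no eigenvalues. But (S - lambda I) is not surjective for |lambda| < 39: solving (S - lambda I) x = e_1 would require x_n proportional to (lambda/39)^(-n), which is not in l^2. So every |lambda| < 39 lies in the residual spectrum. The boundary |lambda| = 39 is in the approximate point spectrum (the spectrum is closed). Hence sigma(S) is the closed disk of radius 39.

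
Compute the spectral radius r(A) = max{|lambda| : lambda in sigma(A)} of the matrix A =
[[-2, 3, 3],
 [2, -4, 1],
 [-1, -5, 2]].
r(A) ≈ 5.8386

The eigenvalues of A are the roots of its characteristic polynomial. With M = A (coefficients from the trace, the sum of principal 2x2 minors, and det A):
  p(λ) = det(λ I - M) = λ^3 + 4λ^2 - 2λ + 51.
No integer candidate from the rational root theorem (±divisors of 51) is a root, so the roots are irrational. The cubic discriminant is Δ = -90531 < 0, so there is one real root and a complex-conjugate pair. p(-6) = -9 and p(-5) = 36 have opposite signs, so a root lies in (-6, -5); Newton's method refines it to λ ≈ -5.8386. Dividing out (λ - (-5.8386)) leaves approximately λ^2 - 1.8386λ + 8.735. For λ^2 - 1.8386λ + 8.735 the discriminant is -31.5593. It is negative, so the remaining roots are the complex-conjugate pair λ ≈ 0.9193 ± 2.8089i. Their product equals the constant term, so |λ|^2 ≈ 8.735 and |λ| ≈ 2.9555.
Thus the eigenvalues (to 4 decimals) are -5.8386 (modulus 5.8386); 0.9193 ± 2.8089i (modulus 2.9555). The spectral radius is the largest modulus: r(A) ≈ 5.8386. (Cross-check: r(A) ≤ ||A||_2 ≈ 7.2283; equality holds whenever A is normal, though it can also hold for some non-normal A.)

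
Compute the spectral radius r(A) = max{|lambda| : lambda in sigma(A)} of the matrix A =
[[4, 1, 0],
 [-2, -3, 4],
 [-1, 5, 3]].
r(A) ≈ 5.2581

The eigenvalues of A are the roots of its characteristic polynomial. With M = A (coefficients from the trace, the sum of principal 2x2 minors, and det A):
  p(λ) = det(λ I - M) = λ^3 - 4λ^2 - 27λ + 114.
No integer candidate from the rational root theorem (±divisors of 114) is a root, so the roots are irrational. The cubic discriminant is Δ = -9696 < 0, so there is one real root and a complex-conjugate pair. p(-6) = -84 and p(-5) = 24 have opposite signs, so a root lies in (-6, -5); Newton's method refines it to λ ≈ -5.2581. Dividing out (λ - (-5.2581)) leaves approximately λ^2 - 9.2581λ + 21.6807. For λ^2 - 9.2581λ + 21.6807 the discriminant is -1.0094. It is negative, so the remaining roots are the complex-conjugate pair λ ≈ 4.6291 ± 0.5023i. Their product equals the constant term, so |λ|^2 ≈ 21.6807 and |λ| ≈ 4.6562.
Thus the eigenvalues (to 4 decimals) are -5.2581 (modulus 5.2581); 4.6291 ± 0.5023i (modulus 4.6562). The spectral radius is the largest modulus: r(A) ≈ 5.2581. (Cross-check: r(A) ≤ ||A||_2 ≈ 6.055; equality holds whenever A is normal, though it can also hold for some non-normal A.)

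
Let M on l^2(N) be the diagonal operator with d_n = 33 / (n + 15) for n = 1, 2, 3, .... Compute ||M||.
||M|| = 33/16 (attained at n = 1)

For M diagonal, ||M|| = sup_n |d_n| = sup_n 33/(n + 15). This is positive and strictly decreasing in n, so the supremum is attained at n = 1: d_1 = 33/(1 + 15) = 33/16. Hence ||M|| = 33/16.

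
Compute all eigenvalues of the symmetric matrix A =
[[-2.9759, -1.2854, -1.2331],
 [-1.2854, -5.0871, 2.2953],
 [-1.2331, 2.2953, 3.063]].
sigma(A) ≈ {-6, -3, 4}

A is real symmetric, so its spectrum consists of real eigenvalues. Expanding the characteristic polynomial of the displayed matrix gives
  det(λ I - A) = p(λ) = λ^3 + (5)λ^2 + (-18)λ + (-71.9986).
Solving p(λ) = 0 yields eigenvalues ≈ -6, -3, 4. (A is shown rounded to 4 decimals, so these recover the underlying integer eigenvalues to within that precision.)
Verification: the trace of A = -5 equals the sum of eigenvalues -5, and det(A) ≈ 71.9986 matches the eigenvalue product 72.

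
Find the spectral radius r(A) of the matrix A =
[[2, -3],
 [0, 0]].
r(A) = 2

The eigenvalues of A are the roots of its characteristic polynomial. With M = A (coefficients from the trace and determinant):
  p(λ) = det(λ I - M) = λ^2 - 2λ.
For λ^2 - 2λ the discriminant is 4. It is a perfect square (2^2), so the roots are rational: λ = (2 ± 2)/2 = 2, 0.
Thus the eigenvalues (to 4 decimals) are 2 (modulus 2); 0 (modulus 0). The spectral radius is the largest modulus: r(A) = 2. (Cross-check: r(A) ≤ ||A||_2 ≈ 3.6056; equality holds whenever A is normal, though it can also hold for some non-normal A.)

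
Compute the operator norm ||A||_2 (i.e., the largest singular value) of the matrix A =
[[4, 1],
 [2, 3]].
||A||_2 = sqrt((30 + sqrt(500))/2) ≈ 5.1167 (= sqrt(largest eigenvalue of A^T A))

||A||_2 = sigma_max(A) = sqrt(lambda_max(A^T A)). Form the symmetric matrix M = A^T A =
[[20, 10],
 [10, 10]].
Its characteristic polynomial (trace, determinant of M give the coefficients) is
  p(λ) = det(λ I - M) = λ^2 - 30λ + 100.
For λ^2 - 30λ + 100 the discriminant is 500. It is nonnegative but not a perfect square, so the roots are real and irrational: λ = (30 ± sqrt(500))/2 ≈ 26.1803, 3.8197.
So the eigenvalues of A^T A are ≈ 3.8197, 26.1803 (all ≥ 0, as they must be for A^T A). The largest is λ_max = (30 + sqrt(500))/2 ≈ 26.1803, hence ||A||_2 = sqrt(λ_max) = sqrt((30 + sqrt(500))/2) ≈ 5.1167.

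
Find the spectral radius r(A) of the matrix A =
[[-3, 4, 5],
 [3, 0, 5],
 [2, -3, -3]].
r(A) ≈ 6.0518

The eigenvalues of A are the roots of its characteristic polynomial. With M = A (coefficients from the trace, the sum of principal 2x2 minors, and det A):
  p(λ) = det(λ I - M) = λ^3 + 6λ^2 + 2λ + 14.
No integer candidate from the rational root theorem (±divisors of 14) is a root, so the roots are irrational. The cubic discriminant is Δ = -14252 < 0, so there is one real root and a complex-conjugate pair. p(-7) = -49 and p(-6) = 2 have opposite signs, so a root lies in (-7, -6); Newton's method refines it to λ ≈ -6.0518. Dividing out (λ - (-6.0518)) leaves approximately λ^2 - 0.0518λ + 2.3134. For λ^2 - 0.0518λ + 2.3134 the discriminant is -9.2508. It is negative, so the remaining roots are the complex-conjugate pair λ ≈ 0.0259 ± 1.5208i. Their product equals the constant term, so |λ|^2 ≈ 2.3134 and |λ| ≈ 1.521.
Thus the eigenvalues (to 4 decimals) are -6.0518 (modulus 6.0518); 0.0259 ± 1.5208i (modulus 1.521). The spectral radius is the largest modulus: r(A) ≈ 6.0518. (Cross-check: r(A) ≤ ||A||_2 ≈ 8.9027; equality holds whenever A is normal, though it can also hold for some non-normal A.)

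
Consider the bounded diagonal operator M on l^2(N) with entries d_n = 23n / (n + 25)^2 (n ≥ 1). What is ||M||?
||M|| = 23/100 (attained at n = 25)

For M diagonal, ||M|| = sup_n |d_n|. Treat f(x) = 23x / (x + 25)^2 for real x > 0. By the quotient rule, f'(x) = 23(25 - x)/(x + 25)^3, which is positive for x < 25 and negative for x > 25. So f has a unique maximum at x = 25, and since 25 is a positive integer, the supremum over n ≥ 1 is attained at n = 25: d_25 = 23·25/(25 + 25)^2 = 23·25/2500 = 23/100. Hence ||M|| = 23/100.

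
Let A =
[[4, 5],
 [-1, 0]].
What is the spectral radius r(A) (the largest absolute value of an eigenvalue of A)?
r(A) = sqrt(5) ≈ 2.2361

The eigenvalues of A are the roots of its characteristic polynomial. With M = A (coefficients from the trace and determinant):
  p(λ) = det(λ I - M) = λ^2 - 4λ + 5.
For λ^2 - 4λ + 5 the discriminant is -4. It is negative, so the roots are the complex-conjugate pair λ = 2 ± (sqrt(4)/2) i ≈ 2 ± 1i. For a conjugate pair the product of the roots equals the constant term, so |λ|^2 = 5 and |λ| = sqrt(5) ≈ 2.2361.
Thus the eigenvalues (to 4 decimals) are 2 ± 1i (modulus 2.2361). The spectral radius is the largest modulus: r(A) = sqrt(5) ≈ 2.2361. (Cross-check: r(A) ≤ ||A||_2 ≈ 6.434; equality holds whenever A is normal, though it can also hold for some non-normal A.)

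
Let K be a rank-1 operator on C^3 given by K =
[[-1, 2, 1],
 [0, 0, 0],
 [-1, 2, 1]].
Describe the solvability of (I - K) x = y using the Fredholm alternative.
(I - K) is invertible (det(I - K) = 1 ≠ 0), so for every y in C^3 the equation (I - K) x = y has a unique solution.

K has rank 1, so it is an outer product K = u v^T: every row of K is a multiple of one row vector. Reading off the entries, u = (-1, 0, -1) and v = (1, -2, -1) (row i of K equals u_i·v^T). A rank-one matrix u v^T satisfies K u = u (v·u) and kills the (2)-dimensional subspace v^⊥, so its characteristic polynomial is lambda^2 (lambda - v·u) with v·u = tr K = 0. Hence the eigenvalues of I - K are 1 (multiplicity 2) and 1 - (0) = 1, so det(I - K) = 1. (Direct check: I - K =
[[2, -2, -1],
 [0, 1, 0],
 [1, -2, 0]]
has determinant 1.) The finite-dimensional Fredholm alternative says: either (I - K) is invertible, or ker(I - K) ≠ {0} and then range(I - K) = ker((I - K)^*)^⊥, with dim ker(I - K) = dim ker((I - K)^*). Since det(I - K) ≠ 0, 1 is not an eigenvalue of K and ker(I - K) = {0}, so we are in the first case: for every y there is a unique x = (I - K)^(-1) y. Explicitly, by the Sherman–Morrison formula, (I - u v^T)^(-1) = I + u v^T/(1 - v·u), i.e. (I - K)^(-1) = I + K.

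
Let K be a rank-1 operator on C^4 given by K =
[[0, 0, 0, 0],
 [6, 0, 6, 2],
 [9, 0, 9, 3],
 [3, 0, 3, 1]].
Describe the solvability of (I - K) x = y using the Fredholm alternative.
(I - K) is invertible (det(I - K) = -9 ≠ 0), so for every y in C^4 the equation (I - K) x = y has a unique solution.

K has rank 1, so it is an outer product K = u v^T: every row of K is a multiple of one row vector. Reading off the entries, u = (0, 2, 3, 1) and v = (3, 0, 3, 1) (row i of K equals u_i·v^T). A rank-one matrix u v^T satisfies K u = u (v·u) and kills the (3)-dimensional subspace v^⊥, so its characteristic polynomial is lambda^3 (lambda - v·u) with v·u = tr K = 10. Hence the eigenvalues of I - K are 1 (multiplicity 3) and 1 - (10) = -9, so det(I - K) = -9. (Direct check: I - K =
[[1, 0, 0, 0],
 [-6, 1, -6, -2],
 [-9, 0, -8, -3],
 [-3, 0, -3, 0]]
has determinant -9.) The finite-dimensional Fredholm alternative says: either (I - K) is invertible, or ker(I - K) ≠ {0} and then range(I - K) = ker((I - K)^*)^⊥, with dim ker(I - K) = dim ker((I - K)^*). Since det(I - K) ≠ 0, 1 is not an eigenvalue of K and ker(I - K) = {0}, so we are in the first case: for every y there is a unique x = (I - K)^(-1) y. Explicitly, by the Sherman–Morrison formula, (I - u v^T)^(-1) = I + u v^T/(1 - v·u), i.e. (I - K)^(-1) = I + K/(-9).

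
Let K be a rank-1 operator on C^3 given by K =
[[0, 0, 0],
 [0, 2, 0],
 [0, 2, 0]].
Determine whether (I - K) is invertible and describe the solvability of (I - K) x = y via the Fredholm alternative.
(I - K) is invertible (det(I - K) = -1 ≠ 0), so for every y in C^3 the equation (I - K) x = y has a unique solution.

K has rank 1, so it is an outer product K = u v^T: every row of K is a multiple of one row vector. Reading off the entries, u = (0, 1, 1) and v = (0, 2, 0) (row i of K equals u_i·v^T). A rank-one matrix u v^T satisfies K u = u (v·u) and kills the (2)-dimensional subspace v^⊥, so its characteristic polynomial is lambda^2 (lambda - v·u) with v·u = tr K = 2. Hence the eigenvalues of I - K are 1 (multiplicity 2) and 1 - (2) = -1, so det(I - K) = -1. (Direct check: I - K =
[[1, 0, 0],
 [0, -1, 0],
 [0, -2, 1]]
has determinant -1.) The finite-dimensional Fredholm alternative says: either (I - K) is invertible, or ker(I - K) ≠ {0} and then range(I - K) = ker((I - K)^*)^⊥, with dim ker(I - K) = dim ker((I - K)^*). Since det(I - K) ≠ 0, 1 is not an eigenvalue of K and ker(I - K) = {0}, so we are in the first case: for every y there is a unique x = (I - K)^(-1) y. Explicitly, by the Sherman–Morrison formula, (I - u v^T)^(-1) = I + u v^T/(1 - v·u), i.e. (I - K)^(-1) = I - K.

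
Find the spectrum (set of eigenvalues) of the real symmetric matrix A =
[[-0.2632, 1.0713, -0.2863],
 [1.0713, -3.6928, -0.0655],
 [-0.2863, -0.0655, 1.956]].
sigma(A) ≈ {-4, 0, 2}

A is real symmetric, so its spectrum consists of real eigenvalues. Expanding the characteristic polynomial of the displayed matrix gives
  det(λ I - A) = p(λ) = λ^3 + (2)λ^2 + (-8)λ + (0).
Solving p(λ) = 0 yields eigenvalues ≈ -4, 0, 2. (A is shown rounded to 4 decimals, so these recover the underlying integer eigenvalues to within that precision.)
Verification: the trace of A = -2 equals the sum of eigenvalues -2, and det(A) ≈ 0.0003 matches the eigenvalue product 0.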